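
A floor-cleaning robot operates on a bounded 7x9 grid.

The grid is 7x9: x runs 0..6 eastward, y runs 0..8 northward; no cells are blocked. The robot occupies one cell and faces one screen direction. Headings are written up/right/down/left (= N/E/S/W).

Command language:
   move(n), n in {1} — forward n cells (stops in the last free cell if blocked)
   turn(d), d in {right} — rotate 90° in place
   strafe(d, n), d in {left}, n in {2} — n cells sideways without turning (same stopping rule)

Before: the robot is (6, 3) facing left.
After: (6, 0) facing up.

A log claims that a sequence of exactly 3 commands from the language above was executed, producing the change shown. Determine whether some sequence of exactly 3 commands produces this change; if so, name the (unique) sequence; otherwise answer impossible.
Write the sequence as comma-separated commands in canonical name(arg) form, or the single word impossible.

strafe(left, 2), strafe(left, 2), turn(right)

key: the second strafe(left, 2) runs into the grid edge before its full distance
start: (6, 3) facing left
[1] after strafe(left, 2): (6, 1) facing left
[2] after strafe(left, 2): (6, 0) facing left
[3] after turn(right): (6, 0) facing up
no other 3-command option fits: unique.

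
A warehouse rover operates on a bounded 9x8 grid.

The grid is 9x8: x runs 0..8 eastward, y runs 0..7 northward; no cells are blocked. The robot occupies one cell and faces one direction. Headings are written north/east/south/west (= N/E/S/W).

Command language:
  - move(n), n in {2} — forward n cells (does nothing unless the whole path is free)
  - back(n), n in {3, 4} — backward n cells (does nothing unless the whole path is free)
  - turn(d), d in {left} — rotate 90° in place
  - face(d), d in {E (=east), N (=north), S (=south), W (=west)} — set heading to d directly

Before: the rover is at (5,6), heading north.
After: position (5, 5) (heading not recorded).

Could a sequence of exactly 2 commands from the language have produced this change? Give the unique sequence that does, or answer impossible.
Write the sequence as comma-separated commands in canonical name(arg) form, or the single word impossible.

back(3), move(2)

key: running move(2) before back(3) would end elsewhere — order is forced
from: at (5,6), heading north
[1] after back(3): at (5,3), heading north
[2] after move(2): at (5,5), heading north
no other 2-command option fits: unique.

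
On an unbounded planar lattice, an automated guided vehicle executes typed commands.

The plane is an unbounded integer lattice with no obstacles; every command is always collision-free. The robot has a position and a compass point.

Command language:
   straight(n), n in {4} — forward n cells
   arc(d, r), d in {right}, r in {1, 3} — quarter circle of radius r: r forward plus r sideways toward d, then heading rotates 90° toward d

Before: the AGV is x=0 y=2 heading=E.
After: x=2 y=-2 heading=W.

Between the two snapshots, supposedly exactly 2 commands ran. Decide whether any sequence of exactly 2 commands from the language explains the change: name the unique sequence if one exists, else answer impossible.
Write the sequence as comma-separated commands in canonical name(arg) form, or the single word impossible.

key: position moved to (2,-2) AND the heading swung to W — translation plus rotation needed
initial: x=0 y=2 heading=E
t=1 arc(right, 3) ⇒ x=3 y=-1 heading=S
t=2 arc(right, 1) ⇒ x=2 y=-2 heading=W
uniquely the one of 9 2-step routes that fits.

arc(right, 3), arc(right, 1)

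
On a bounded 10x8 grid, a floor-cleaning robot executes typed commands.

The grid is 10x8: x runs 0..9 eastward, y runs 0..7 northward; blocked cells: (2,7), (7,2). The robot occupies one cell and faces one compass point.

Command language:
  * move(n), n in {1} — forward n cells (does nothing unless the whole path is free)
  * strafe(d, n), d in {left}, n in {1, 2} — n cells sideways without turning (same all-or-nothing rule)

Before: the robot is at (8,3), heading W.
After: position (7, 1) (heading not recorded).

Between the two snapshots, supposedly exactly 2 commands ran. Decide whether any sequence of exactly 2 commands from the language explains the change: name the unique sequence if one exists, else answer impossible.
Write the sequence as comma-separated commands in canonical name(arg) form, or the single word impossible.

strafe(left, 2), move(1)

key: running move(1) before strafe(left, 2) would end elsewhere — order is forced
start: at (8,3), heading W
1. strafe(left, 2) → at (8,1), heading W
2. move(1) → at (7,1), heading W
uniquely the one of 9 2-step routes that fits.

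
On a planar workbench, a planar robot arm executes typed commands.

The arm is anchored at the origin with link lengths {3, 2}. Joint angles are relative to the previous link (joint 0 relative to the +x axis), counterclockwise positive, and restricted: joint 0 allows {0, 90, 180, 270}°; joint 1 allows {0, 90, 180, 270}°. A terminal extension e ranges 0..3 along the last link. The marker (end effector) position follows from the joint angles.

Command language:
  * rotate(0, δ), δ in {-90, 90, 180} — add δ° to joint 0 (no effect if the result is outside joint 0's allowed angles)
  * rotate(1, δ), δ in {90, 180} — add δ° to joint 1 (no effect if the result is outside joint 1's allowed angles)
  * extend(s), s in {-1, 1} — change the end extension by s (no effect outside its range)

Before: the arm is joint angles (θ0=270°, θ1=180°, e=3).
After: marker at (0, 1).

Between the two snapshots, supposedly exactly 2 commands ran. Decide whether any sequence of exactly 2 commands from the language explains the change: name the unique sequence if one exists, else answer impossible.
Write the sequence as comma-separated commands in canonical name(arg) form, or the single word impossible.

key: order matters: swapping extend(1) and extend(-1) lands elsewhere
initial: joint angles (θ0=270°, θ1=180°, e=3)
[1] after extend(1): joint angles (θ0=270°, θ1=180°, e=3)
[2] after extend(-1): joint angles (θ0=270°, θ1=180°, e=2)
uniquely the one of 49 2-step routes that fits.

extend(1), extend(-1)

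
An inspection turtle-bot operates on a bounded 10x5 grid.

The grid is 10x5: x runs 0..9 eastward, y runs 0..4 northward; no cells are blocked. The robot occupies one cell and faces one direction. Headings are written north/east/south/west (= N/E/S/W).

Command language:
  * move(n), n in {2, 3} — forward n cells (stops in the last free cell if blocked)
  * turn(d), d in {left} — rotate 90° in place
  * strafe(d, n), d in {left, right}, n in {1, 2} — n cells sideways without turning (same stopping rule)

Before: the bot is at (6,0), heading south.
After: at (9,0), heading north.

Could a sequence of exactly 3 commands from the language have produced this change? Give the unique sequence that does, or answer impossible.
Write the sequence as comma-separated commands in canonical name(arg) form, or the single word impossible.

turn(left), move(3), turn(left)

key: cell and facing (now N) both changed — the 3 commands mix motion and turning
from: at (6,0), heading south
step 1 (turn(left)): at (6,0), heading east
step 2 (move(3)): at (9,0), heading east
step 3 (turn(left)): at (9,0), heading north
no other 3-command option fits: unique.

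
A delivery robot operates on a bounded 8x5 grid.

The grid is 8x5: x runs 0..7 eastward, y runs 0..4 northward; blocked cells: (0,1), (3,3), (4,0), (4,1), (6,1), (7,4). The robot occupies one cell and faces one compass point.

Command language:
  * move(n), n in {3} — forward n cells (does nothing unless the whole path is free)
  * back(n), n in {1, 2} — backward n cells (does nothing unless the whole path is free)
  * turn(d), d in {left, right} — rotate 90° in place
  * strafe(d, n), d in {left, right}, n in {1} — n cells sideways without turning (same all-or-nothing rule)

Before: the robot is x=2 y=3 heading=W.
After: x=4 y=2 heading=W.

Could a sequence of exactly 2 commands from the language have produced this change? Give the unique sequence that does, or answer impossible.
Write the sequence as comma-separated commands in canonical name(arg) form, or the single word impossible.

key: still facing W at the end — nothing in the sequence rotates
t0: x=2 y=3 heading=W
t=1 strafe(left, 1) ⇒ x=2 y=2 heading=W
t=2 back(2) ⇒ x=4 y=2 heading=W
no rival 2-sequence matches.

strafe(left, 1), back(2)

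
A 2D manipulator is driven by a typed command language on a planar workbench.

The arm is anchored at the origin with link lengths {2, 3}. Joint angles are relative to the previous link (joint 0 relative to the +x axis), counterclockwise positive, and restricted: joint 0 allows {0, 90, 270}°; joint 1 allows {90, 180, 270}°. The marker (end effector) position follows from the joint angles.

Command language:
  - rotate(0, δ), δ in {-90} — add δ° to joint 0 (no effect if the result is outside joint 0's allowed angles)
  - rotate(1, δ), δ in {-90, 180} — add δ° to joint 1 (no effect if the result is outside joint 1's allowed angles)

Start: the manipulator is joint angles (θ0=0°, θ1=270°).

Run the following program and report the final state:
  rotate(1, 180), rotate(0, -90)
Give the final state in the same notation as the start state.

begin: joint angles (θ0=0°, θ1=270°)
1. rotate(1, 180) → joint angles (θ0=0°, θ1=90°)
2. rotate(0, -90) → joint angles (θ0=270°, θ1=90°)

joint angles (θ0=270°, θ1=90°)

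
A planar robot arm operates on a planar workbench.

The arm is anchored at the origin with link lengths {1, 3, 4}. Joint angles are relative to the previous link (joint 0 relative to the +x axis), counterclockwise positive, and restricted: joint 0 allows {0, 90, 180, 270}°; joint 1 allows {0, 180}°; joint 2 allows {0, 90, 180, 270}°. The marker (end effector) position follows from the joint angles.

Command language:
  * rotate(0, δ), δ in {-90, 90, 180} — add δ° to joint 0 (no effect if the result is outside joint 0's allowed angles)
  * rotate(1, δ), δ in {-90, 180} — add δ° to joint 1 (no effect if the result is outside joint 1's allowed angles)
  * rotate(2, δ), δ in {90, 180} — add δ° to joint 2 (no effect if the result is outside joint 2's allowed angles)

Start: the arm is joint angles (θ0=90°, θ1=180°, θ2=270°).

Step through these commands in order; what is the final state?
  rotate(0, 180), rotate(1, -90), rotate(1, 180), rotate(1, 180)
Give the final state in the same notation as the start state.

t0: joint angles (θ0=90°, θ1=180°, θ2=270°)
t=1 rotate(0, 180) ⇒ joint angles (θ0=270°, θ1=180°, θ2=270°)
t=2 rotate(1, -90) ⇒ joint angles (θ0=270°, θ1=180°, θ2=270°)
t=3 rotate(1, 180) ⇒ joint angles (θ0=270°, θ1=0°, θ2=270°)
t=4 rotate(1, 180) ⇒ joint angles (θ0=270°, θ1=180°, θ2=270°)

joint angles (θ0=270°, θ1=180°, θ2=270°)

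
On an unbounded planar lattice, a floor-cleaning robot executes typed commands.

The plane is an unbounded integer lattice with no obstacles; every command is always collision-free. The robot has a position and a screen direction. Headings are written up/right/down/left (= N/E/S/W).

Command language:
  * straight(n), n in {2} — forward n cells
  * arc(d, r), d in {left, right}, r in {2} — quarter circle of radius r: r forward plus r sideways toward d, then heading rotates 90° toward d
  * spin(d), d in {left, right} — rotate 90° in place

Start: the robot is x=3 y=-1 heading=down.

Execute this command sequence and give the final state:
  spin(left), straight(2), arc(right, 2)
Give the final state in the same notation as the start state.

start: x=3 y=-1 heading=down
[1] after spin(left): x=3 y=-1 heading=right
[2] after straight(2): x=5 y=-1 heading=right
[3] after arc(right, 2): x=7 y=-3 heading=down

x=7 y=-3 heading=down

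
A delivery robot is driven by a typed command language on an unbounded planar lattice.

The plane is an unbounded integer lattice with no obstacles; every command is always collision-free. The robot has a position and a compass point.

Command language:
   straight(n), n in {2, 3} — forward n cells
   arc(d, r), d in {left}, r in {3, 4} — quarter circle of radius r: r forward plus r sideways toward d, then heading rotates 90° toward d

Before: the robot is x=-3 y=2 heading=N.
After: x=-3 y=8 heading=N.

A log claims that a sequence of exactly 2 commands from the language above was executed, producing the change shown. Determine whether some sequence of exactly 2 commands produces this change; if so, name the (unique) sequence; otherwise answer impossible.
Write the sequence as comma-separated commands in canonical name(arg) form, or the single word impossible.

straight(3), straight(3)

key: heading stays N — no command in the sequence turns
t0: x=-3 y=2 heading=N
1. straight(3) → x=-3 y=5 heading=N
2. straight(3) → x=-3 y=8 heading=N
uniquely the one of 16 2-step routes that fits.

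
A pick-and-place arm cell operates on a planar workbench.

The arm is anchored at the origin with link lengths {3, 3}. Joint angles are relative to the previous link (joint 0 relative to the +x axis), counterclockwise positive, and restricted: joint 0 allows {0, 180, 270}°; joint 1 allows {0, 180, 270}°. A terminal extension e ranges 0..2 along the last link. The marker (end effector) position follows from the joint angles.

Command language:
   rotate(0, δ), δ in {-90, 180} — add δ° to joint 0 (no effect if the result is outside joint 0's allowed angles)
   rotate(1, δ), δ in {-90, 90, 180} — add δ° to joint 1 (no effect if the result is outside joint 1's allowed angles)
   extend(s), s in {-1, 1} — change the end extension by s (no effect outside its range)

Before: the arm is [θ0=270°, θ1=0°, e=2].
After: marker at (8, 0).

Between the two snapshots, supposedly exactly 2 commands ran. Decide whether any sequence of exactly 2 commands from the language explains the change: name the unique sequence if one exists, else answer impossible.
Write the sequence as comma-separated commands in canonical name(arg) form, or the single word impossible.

rotate(0, -90), rotate(0, 180)

key: running rotate(0, 180) before rotate(0, -90) would end elsewhere — order is forced
t0: [θ0=270°, θ1=0°, e=2]
step 1 (rotate(0, -90)): [θ0=180°, θ1=0°, e=2]
step 2 (rotate(0, 180)): [θ0=0°, θ1=0°, e=2]
no other 2-command option fits: unique.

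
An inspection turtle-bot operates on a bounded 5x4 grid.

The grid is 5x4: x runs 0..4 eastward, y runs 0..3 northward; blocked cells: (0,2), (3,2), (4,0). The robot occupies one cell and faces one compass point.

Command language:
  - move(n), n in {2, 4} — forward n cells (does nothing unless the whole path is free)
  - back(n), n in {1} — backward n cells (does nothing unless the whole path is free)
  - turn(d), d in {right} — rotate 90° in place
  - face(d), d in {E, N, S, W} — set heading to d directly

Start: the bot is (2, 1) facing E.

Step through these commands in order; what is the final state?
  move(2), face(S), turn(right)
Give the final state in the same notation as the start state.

(4, 1) facing W

initial: (2, 1) facing E
step 1 (move(2)): (4, 1) facing E
step 2 (face(S)): (4, 1) facing S
step 3 (turn(right)): (4, 1) facing W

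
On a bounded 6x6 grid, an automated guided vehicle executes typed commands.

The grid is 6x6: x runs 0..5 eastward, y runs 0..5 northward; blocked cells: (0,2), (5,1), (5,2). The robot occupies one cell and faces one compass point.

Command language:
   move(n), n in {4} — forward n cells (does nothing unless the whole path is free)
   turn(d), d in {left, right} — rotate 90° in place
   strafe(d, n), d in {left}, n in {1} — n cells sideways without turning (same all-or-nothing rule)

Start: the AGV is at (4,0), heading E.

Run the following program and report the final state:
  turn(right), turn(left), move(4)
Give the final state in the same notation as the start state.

at (4,0), heading E

from: at (4,0), heading E
1. turn(right) → at (4,0), heading S
2. turn(left) → at (4,0), heading E
3. move(4) → at (4,0), heading E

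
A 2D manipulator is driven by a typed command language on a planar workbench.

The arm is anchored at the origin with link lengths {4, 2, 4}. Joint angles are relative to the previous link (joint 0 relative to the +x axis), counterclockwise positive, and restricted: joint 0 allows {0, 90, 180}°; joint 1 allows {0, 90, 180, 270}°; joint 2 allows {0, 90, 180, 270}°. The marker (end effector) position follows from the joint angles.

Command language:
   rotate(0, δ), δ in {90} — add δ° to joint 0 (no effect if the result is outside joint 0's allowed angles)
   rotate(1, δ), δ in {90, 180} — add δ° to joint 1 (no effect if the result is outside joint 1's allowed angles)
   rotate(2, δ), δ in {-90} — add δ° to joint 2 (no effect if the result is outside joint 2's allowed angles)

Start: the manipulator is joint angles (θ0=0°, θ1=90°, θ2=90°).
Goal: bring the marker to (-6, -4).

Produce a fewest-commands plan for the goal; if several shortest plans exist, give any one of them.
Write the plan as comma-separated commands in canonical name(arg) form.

rotate(0, 90), rotate(0, 90), rotate(1, 180), rotate(1, 90)

begin: joint angles (θ0=0°, θ1=90°, θ2=90°)
[1] after rotate(0, 90): joint angles (θ0=90°, θ1=90°, θ2=90°)
[2] after rotate(0, 90): joint angles (θ0=180°, θ1=90°, θ2=90°)
[3] after rotate(1, 180): joint angles (θ0=180°, θ1=270°, θ2=90°)
[4] after rotate(1, 90): joint angles (θ0=180°, θ1=0°, θ2=90°)
nothing shorter than 4 reaches the goal.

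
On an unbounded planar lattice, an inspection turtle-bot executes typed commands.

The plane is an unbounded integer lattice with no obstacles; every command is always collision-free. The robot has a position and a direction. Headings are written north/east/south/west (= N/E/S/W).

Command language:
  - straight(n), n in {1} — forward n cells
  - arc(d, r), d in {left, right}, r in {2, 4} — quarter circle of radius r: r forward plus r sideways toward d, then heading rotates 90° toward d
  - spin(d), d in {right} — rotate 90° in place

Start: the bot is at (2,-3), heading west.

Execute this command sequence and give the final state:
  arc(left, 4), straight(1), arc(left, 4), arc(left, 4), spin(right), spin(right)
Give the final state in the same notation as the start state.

t0: at (2,-3), heading west
1. arc(left, 4) → at (-2,-7), heading south
2. straight(1) → at (-2,-8), heading south
3. arc(left, 4) → at (2,-12), heading east
4. arc(left, 4) → at (6,-8), heading north
5. spin(right) → at (6,-8), heading east
6. spin(right) → at (6,-8), heading south

at (6,-8), heading south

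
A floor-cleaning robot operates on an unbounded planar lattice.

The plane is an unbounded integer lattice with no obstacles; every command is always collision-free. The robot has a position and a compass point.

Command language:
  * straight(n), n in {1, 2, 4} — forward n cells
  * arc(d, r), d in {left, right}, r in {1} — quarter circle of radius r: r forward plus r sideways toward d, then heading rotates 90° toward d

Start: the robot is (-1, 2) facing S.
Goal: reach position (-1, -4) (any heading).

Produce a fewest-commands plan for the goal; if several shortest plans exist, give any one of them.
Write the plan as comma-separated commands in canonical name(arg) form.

straight(2), straight(4)

t0: (-1, 2) facing S
1. straight(2) → (-1, 0) facing S
2. straight(4) → (-1, -4) facing S
minimal: 2 command(s), checked below 2.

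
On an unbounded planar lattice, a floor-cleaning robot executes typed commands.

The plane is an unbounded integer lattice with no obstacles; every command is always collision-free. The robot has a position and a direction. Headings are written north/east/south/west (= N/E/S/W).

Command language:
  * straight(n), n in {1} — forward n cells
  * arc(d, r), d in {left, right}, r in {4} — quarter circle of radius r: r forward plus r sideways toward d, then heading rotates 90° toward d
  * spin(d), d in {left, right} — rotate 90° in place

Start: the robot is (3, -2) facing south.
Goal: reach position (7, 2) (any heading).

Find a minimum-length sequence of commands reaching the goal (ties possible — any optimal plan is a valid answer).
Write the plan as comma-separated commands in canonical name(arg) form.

spin(left), arc(left, 4)

from: (3, -2) facing south
step 1 (spin(left)): (3, -2) facing east
step 2 (arc(left, 4)): (7, 2) facing north
no 1-step plan works, so 2 is optimal.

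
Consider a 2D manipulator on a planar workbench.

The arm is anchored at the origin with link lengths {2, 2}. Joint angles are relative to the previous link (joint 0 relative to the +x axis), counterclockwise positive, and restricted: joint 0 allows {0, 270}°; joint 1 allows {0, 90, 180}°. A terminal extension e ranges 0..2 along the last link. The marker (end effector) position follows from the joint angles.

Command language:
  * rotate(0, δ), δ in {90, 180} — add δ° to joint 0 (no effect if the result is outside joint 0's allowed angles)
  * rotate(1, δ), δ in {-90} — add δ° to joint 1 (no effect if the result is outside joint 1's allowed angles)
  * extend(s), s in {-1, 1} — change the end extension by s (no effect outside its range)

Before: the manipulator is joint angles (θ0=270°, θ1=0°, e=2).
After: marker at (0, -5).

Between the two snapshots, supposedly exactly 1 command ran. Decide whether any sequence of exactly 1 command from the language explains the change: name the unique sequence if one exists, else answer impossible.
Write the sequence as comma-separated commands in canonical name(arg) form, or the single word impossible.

extend(-1)

begin: joint angles (θ0=270°, θ1=0°, e=2)
1. extend(-1) → joint angles (θ0=270°, θ1=0°, e=1)
no other 1-command option fits: unique.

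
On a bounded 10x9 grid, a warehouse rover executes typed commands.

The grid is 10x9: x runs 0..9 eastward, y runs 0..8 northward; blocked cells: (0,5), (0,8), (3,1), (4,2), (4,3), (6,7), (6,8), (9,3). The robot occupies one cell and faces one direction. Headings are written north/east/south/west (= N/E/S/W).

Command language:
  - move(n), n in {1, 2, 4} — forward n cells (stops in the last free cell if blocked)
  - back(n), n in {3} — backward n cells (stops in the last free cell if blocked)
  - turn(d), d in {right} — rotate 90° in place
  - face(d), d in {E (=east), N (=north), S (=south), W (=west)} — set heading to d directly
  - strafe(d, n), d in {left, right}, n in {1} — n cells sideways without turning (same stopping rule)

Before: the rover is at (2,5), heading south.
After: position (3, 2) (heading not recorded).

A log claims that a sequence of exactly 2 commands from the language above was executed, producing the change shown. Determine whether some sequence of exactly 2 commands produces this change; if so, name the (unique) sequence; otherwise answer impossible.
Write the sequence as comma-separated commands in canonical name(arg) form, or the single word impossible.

strafe(left, 1), move(4)

key: move(4) is stopped early by the blocked cell at (3,1)
t0: at (2,5), heading south
[1] after strafe(left, 1): at (3,5), heading south
[2] after move(4): at (3,2), heading south
no other 2-command option fits: unique.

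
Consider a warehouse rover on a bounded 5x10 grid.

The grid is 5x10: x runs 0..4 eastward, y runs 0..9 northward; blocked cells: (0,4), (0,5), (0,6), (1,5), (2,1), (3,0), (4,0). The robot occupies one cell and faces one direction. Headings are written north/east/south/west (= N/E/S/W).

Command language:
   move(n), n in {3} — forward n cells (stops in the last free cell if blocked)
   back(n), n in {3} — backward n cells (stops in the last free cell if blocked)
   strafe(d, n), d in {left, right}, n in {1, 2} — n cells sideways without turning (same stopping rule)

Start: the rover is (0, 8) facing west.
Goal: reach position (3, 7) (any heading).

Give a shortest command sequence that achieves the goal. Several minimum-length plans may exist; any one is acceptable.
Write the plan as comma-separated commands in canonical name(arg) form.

start: (0, 8) facing west
t=1 strafe(left, 1) ⇒ (0, 7) facing west
t=2 back(3) ⇒ (3, 7) facing west
nothing shorter than 2 reaches the goal.

strafe(left, 1), back(3)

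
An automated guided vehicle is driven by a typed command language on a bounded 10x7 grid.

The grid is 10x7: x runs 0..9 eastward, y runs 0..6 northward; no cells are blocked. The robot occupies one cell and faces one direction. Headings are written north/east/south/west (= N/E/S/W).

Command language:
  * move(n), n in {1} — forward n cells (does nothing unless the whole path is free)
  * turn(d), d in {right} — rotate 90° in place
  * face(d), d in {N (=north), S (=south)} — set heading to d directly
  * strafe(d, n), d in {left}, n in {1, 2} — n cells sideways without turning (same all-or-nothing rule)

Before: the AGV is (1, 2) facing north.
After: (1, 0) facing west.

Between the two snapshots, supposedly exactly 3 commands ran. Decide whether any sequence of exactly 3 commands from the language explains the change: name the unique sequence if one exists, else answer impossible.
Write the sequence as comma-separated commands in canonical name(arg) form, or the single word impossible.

face(S), turn(right), strafe(left, 2)

key: position moved to (1,0) AND the heading swung to W — translation plus rotation needed
begin: (1, 2) facing north
step 1 (face(S)): (1, 2) facing south
step 2 (turn(right)): (1, 2) facing west
step 3 (strafe(left, 2)): (1, 0) facing west
uniquely the one of 216 3-step routes that fits.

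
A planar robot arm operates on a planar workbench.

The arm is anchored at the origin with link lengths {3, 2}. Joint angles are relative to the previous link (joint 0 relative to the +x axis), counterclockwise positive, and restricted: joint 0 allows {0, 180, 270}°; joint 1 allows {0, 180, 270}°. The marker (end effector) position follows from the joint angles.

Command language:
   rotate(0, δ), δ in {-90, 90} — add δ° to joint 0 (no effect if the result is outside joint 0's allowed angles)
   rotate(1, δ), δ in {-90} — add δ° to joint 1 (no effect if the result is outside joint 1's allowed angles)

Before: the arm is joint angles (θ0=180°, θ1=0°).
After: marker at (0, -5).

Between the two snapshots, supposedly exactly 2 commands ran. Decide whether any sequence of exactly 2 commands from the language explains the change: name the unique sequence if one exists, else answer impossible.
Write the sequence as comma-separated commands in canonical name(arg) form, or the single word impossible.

rotate(0, -90), rotate(0, 90)

key: running rotate(0, 90) before rotate(0, -90) would end elsewhere — order is forced
start: joint angles (θ0=180°, θ1=0°)
1. rotate(0, -90) → joint angles (θ0=180°, θ1=0°)
2. rotate(0, 90) → joint angles (θ0=270°, θ1=0°)
no other 2-command option fits: unique.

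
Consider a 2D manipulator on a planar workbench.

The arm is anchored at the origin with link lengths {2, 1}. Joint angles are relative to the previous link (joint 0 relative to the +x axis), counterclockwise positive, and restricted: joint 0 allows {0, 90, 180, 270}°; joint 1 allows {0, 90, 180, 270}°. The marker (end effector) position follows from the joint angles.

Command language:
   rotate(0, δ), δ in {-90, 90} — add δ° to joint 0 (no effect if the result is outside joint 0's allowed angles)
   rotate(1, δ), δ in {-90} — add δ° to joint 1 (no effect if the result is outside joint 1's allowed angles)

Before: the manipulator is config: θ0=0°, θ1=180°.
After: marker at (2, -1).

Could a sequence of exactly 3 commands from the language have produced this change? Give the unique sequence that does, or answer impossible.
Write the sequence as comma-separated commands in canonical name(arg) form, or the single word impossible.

begin: config: θ0=0°, θ1=180°
[1] after rotate(1, -90): config: θ0=0°, θ1=90°
[2] after rotate(1, -90): config: θ0=0°, θ1=0°
[3] after rotate(1, -90): config: θ0=0°, θ1=270°
no rival 3-sequence matches.

rotate(1, -90), rotate(1, -90), rotate(1, -90)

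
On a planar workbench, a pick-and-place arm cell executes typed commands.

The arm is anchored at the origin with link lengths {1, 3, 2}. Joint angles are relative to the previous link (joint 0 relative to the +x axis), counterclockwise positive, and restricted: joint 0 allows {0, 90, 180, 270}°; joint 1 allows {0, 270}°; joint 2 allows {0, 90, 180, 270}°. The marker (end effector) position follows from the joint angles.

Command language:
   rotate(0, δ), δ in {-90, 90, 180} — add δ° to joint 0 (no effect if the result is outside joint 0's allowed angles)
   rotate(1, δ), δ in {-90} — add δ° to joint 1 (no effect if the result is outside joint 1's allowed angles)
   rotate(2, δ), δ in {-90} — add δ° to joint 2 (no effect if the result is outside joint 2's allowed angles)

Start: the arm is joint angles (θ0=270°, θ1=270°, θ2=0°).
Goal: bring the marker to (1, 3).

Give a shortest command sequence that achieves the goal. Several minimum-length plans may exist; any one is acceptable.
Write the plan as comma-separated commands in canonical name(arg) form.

t0: joint angles (θ0=270°, θ1=270°, θ2=0°)
step 1 (rotate(0, -90)): joint angles (θ0=180°, θ1=270°, θ2=0°)
step 2 (rotate(2, -90)): joint angles (θ0=180°, θ1=270°, θ2=270°)
minimal: 2 command(s), checked below 2.

rotate(0, -90), rotate(2, -90)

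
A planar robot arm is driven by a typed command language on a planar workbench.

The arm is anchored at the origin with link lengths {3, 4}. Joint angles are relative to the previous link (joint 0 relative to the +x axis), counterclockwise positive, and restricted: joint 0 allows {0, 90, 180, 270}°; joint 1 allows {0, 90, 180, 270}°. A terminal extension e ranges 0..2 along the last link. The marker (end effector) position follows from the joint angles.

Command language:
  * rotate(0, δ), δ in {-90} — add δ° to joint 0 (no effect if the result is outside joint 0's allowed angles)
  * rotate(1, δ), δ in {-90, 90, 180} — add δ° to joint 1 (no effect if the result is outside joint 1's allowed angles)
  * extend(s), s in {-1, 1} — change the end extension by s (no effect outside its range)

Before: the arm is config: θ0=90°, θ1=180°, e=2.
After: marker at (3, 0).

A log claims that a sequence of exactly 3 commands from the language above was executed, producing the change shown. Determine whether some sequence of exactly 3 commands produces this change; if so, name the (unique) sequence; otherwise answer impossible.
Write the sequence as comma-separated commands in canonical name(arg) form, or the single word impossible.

rotate(0, -90), rotate(0, -90), rotate(0, -90)

t0: config: θ0=90°, θ1=180°, e=2
t=1 rotate(0, -90) ⇒ config: θ0=0°, θ1=180°, e=2
t=2 rotate(0, -90) ⇒ config: θ0=270°, θ1=180°, e=2
t=3 rotate(0, -90) ⇒ config: θ0=180°, θ1=180°, e=2
all 216 alternatives checked — unique.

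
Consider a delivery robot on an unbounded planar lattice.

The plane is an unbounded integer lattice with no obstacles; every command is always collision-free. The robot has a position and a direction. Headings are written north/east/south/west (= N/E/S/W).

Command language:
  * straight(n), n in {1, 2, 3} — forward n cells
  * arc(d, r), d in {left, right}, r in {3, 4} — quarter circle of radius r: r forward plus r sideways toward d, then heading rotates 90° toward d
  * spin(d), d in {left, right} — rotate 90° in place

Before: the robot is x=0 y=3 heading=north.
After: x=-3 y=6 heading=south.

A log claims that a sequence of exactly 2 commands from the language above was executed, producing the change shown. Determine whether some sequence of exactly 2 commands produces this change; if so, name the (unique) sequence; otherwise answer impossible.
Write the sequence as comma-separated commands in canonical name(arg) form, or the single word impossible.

key: position moved to (-3,6) AND the heading swung to S — translation plus rotation needed
t0: x=0 y=3 heading=north
1. arc(left, 3) → x=-3 y=6 heading=west
2. spin(left) → x=-3 y=6 heading=south
no rival 2-sequence matches.

arc(left, 3), spin(left)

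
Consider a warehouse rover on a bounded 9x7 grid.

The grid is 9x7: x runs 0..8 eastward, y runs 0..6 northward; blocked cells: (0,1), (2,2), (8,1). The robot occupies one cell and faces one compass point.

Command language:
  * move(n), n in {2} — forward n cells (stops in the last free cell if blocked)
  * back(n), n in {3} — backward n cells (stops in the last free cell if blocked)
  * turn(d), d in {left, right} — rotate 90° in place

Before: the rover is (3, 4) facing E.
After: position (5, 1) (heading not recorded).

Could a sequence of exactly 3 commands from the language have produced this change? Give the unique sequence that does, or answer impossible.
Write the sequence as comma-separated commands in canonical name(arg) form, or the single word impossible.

key: running back(3) before move(2) would end elsewhere — order is forced
t0: (3, 4) facing E
step 1 (move(2)): (5, 4) facing E
step 2 (turn(left)): (5, 4) facing N
step 3 (back(3)): (5, 1) facing N
no other 3-command option fits: unique.

move(2), turn(left), back(3)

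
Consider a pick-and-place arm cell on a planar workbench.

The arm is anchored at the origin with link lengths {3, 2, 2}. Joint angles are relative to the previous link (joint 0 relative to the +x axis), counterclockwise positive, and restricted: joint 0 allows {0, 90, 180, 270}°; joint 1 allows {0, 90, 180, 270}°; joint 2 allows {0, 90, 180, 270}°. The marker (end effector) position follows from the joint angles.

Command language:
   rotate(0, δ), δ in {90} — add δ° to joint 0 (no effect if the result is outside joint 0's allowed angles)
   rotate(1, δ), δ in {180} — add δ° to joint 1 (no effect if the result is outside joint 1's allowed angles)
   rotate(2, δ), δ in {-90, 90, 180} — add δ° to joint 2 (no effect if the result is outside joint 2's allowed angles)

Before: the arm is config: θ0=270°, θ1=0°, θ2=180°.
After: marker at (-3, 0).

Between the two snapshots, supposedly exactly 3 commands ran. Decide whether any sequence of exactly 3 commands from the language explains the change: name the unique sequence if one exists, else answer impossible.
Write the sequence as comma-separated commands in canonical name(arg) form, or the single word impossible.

rotate(0, 90), rotate(0, 90), rotate(0, 90)

initial: config: θ0=270°, θ1=0°, θ2=180°
1. rotate(0, 90) → config: θ0=0°, θ1=0°, θ2=180°
2. rotate(0, 90) → config: θ0=90°, θ1=0°, θ2=180°
3. rotate(0, 90) → config: θ0=180°, θ1=0°, θ2=180°
no other 3-command option fits: unique.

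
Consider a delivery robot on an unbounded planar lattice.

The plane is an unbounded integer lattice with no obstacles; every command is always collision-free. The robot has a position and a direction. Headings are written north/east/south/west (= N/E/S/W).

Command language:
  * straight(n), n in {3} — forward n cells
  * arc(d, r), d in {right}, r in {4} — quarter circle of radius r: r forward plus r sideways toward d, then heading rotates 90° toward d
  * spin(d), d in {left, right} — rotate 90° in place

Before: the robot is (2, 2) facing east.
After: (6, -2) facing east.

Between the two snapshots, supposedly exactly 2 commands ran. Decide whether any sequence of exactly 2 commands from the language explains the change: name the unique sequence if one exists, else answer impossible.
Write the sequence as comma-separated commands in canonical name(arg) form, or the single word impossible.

arc(right, 4), spin(left)

key: order matters: swapping arc(right, 4) and spin(left) lands elsewhere
start: (2, 2) facing east
t=1 arc(right, 4) ⇒ (6, -2) facing south
t=2 spin(left) ⇒ (6, -2) facing east
uniquely the one of 16 2-step routes that fits.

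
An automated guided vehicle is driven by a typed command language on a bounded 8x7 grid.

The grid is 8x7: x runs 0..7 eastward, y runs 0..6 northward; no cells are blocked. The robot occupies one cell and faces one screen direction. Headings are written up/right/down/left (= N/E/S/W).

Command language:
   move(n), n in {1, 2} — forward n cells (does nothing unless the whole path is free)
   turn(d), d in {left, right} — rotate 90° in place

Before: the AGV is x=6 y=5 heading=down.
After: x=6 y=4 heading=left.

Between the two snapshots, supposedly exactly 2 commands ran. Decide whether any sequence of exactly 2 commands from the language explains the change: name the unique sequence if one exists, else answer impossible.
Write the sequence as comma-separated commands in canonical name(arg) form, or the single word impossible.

key: cell and facing (now W) both changed — the 2 commands mix motion and turning
from: x=6 y=5 heading=down
[1] after move(1): x=6 y=4 heading=down
[2] after turn(right): x=6 y=4 heading=left
uniquely the one of 16 2-step routes that fits.

move(1), turn(right)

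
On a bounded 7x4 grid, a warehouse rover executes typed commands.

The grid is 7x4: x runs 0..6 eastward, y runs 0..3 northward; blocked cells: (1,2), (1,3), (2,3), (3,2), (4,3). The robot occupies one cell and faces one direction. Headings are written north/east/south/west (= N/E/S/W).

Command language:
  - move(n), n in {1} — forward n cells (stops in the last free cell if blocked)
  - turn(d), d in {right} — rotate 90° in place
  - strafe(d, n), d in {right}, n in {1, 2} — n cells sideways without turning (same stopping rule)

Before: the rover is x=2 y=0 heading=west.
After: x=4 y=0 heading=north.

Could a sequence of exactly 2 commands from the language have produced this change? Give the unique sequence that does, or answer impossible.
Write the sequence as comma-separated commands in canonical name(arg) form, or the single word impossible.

turn(right), strafe(right, 2)

key: order matters: swapping turn(right) and strafe(right, 2) lands elsewhere
t0: x=2 y=0 heading=west
step 1 (turn(right)): x=2 y=0 heading=north
step 2 (strafe(right, 2)): x=4 y=0 heading=north
no rival 2-sequence matches.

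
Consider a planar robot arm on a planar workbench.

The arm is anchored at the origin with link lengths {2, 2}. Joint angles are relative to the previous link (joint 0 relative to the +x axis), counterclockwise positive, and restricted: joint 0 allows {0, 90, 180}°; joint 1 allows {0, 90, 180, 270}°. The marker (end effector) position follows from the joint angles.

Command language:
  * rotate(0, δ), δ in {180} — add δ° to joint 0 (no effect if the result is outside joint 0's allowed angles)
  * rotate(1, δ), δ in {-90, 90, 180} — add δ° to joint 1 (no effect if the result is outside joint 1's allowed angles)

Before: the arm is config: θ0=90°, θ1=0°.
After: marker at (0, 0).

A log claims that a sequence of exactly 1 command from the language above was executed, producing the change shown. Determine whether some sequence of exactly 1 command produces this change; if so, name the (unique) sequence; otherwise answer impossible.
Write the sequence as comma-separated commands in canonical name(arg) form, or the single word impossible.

start: config: θ0=90°, θ1=0°
t=1 rotate(1, 180) ⇒ config: θ0=90°, θ1=180°
no rival 1-sequence matches.

rotate(1, 180)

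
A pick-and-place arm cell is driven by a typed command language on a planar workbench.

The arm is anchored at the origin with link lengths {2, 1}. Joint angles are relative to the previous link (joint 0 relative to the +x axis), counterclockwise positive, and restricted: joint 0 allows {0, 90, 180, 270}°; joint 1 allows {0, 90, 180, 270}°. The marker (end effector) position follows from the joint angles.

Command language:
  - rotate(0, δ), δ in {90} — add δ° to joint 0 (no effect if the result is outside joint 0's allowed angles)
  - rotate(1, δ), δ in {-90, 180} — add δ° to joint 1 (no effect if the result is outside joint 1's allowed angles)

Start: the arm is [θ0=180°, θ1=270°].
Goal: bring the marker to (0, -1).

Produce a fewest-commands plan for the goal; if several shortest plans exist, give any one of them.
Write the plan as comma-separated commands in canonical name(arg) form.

rotate(0, 90), rotate(1, -90)

from: [θ0=180°, θ1=270°]
1. rotate(0, 90) → [θ0=270°, θ1=270°]
2. rotate(1, -90) → [θ0=270°, θ1=180°]
no 1-step plan works, so 2 is optimal.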